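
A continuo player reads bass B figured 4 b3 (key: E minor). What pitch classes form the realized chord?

The written figures 4 b3 are shorthand for 6/4/3: the 6 is implied.
A third above B in this key is D, lowered to Db by the flat.
A fourth above B in this key is E.
A sixth above B in this key is G.

B, Db, E, G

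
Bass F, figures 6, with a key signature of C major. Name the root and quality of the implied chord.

The figures 6 indicate a triad in first inversion.
In first inversion the root lies a sixth above the bass: a sixth above F in C major is D.
The chord tones are F, A, D, giving D minor.

D minor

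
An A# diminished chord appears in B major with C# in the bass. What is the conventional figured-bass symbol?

6

C# is the third of A# diminished, so the chord is in first inversion.
A triad in first inversion is figured 6/3, conventionally abbreviated 6.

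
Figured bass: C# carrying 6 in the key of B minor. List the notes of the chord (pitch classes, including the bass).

C#, E, A

The written figures 6 are shorthand for 6/3: the 3 is implied.
A third above C# in this key is E.
A sixth above C# in this key is A.
Together with the bass C#, this spells A major in first inversion.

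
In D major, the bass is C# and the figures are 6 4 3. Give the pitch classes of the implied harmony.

A third above C# in this key is E.
A fourth above C# in this key is F#.
A sixth above C# in this key is A.
Together with the bass C#, this spells F# minor seventh in second inversion.

C#, E, F#, A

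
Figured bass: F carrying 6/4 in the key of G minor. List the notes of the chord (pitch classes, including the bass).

F, Bb, D

A fourth above F in this key is Bb.
A sixth above F in this key is D.
Together with the bass F, this spells Bb major in second inversion.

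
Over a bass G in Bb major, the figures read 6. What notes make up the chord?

G, Bb, Eb

The written figures 6 are shorthand for 6/3: the 3 is implied.
A third above G in this key is Bb.
A sixth above G in this key is Eb.
Together with the bass G, this spells Eb major in first inversion.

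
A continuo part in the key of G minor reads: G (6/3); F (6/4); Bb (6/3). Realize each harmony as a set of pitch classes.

G, Bb, Eb | F, Bb, D | Bb, D, G

G (6/3): G, Bb, Eb.
F (6/4): F, Bb, D.
Bb (6/3): Bb, D, G.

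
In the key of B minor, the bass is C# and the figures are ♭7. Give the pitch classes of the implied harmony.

C#, E, G, Bb

The written figures ♭7 are shorthand for 7/5/3: the 5/3 are implied.
A third above C# in this key is E.
A fifth above C# in this key is G.
A seventh above C# in this key is B, lowered to Bb by the flat.
Together with the bass C#, this spells C# diminished seventh in root position.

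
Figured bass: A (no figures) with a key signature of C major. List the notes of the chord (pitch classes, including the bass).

A, C, E

An unfigured bass implies 5/3.
A third above A in this key is C.
A fifth above A in this key is E.
Together with the bass A, this spells A minor in root position.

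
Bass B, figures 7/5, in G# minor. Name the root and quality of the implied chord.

The figures 7/5 indicate a seventh chord in root position.
In root position the bass is the root, so the root is B.
The chord tones are B, D#, F#, A#, giving B major seventh.

B major seventh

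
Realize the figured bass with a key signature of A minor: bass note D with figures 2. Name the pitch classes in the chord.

D, E, G, B

The written figures 2 are shorthand for 6/4/2: the 6/4 are implied.
A second above D in this key is E.
A fourth above D in this key is G.
A sixth above D in this key is B.
Together with the bass D, this spells E minor seventh in third inversion.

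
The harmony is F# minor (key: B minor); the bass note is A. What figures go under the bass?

A is the third of F# minor, so the chord is in first inversion.
A triad in first inversion is figured 6/3, conventionally abbreviated 6.

6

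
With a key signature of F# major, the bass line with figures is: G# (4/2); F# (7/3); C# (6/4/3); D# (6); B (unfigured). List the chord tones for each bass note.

G#, A#, C#, E# | F#, A#, C#, E# | C#, E#, F#, A# | D#, F#, B | B, D#, F#

G# (6/4/2): G#, A#, C#, E#.
F# (7/5/3): F#, A#, C#, E#.
C# (6/4/3): C#, E#, F#, A#.
D# (6/3): D#, F#, B.
B (5/3): B, D#, F#.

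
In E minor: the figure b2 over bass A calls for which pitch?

Bb

Counting 1 letter step above A lands on B; in E minor, that letter is B.
The b2 figure lowers it a semitone, giving Bb.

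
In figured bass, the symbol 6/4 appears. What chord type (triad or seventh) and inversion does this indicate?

Intervals of 6/4 above the bass form a triad; the bass is the fifth, so this is second inversion.

triad, second inversion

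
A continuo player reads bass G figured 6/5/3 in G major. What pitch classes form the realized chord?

G, B, D, E

A third above G in this key is B.
A fifth above G in this key is D.
A sixth above G in this key is E.
Together with the bass G, this spells E minor seventh in first inversion.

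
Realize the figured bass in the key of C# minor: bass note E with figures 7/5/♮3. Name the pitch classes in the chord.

A third above E in this key is G#, made natural (G) by the ♮ figure.
A fifth above E in this key is B.
A seventh above E in this key is D#.
Together with the bass E, this spells E minor-major seventh in root position.

E, G, B, D#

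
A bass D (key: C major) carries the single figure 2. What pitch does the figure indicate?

Counting 1 letter step above D lands on E; in C major, that letter is E.

E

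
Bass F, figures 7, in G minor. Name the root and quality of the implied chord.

The figures 7 indicate a seventh chord in root position.
In root position the bass is the root, so the root is F.
The chord tones are F, A, C, Eb, giving F dominant seventh.

F dominant seventh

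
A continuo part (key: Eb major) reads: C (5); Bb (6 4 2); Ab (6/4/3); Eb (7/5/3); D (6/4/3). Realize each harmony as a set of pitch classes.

C, Eb, G | Bb, C, Eb, G | Ab, C, D, F | Eb, G, Bb, D | D, F, G, Bb

C (5/3): C, Eb, G.
Bb (6/4/2): Bb, C, Eb, G.
Ab (6/4/3): Ab, C, D, F.
Eb (7/5/3): Eb, G, Bb, D.
D (6/4/3): D, F, G, Bb.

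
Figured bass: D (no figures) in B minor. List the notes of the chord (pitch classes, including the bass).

An unfigured bass implies 5/3.
A third above D in this key is F#.
A fifth above D in this key is A.
Together with the bass D, this spells D major in root position.

D, F#, A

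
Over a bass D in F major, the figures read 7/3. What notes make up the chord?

D, F, A, C

The written figures 7/3 are shorthand for 7/5/3: the 5 is implied.
A third above D in this key is F.
A fifth above D in this key is A.
A seventh above D in this key is C.
Together with the bass D, this spells D minor seventh in root position.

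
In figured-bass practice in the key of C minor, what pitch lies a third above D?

F

Counting 2 letter steps above D lands on F; in C minor, that letter is F.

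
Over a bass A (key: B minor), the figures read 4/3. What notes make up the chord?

A, C#, D, F#

The written figures 4/3 are shorthand for 6/4/3: the 6 is implied.
A third above A in this key is C#.
A fourth above A in this key is D.
A sixth above A in this key is F#.
Together with the bass A, this spells D major seventh in second inversion.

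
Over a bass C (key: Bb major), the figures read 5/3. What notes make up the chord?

C, Eb, G

A third above C in this key is Eb.
A fifth above C in this key is G.
Together with the bass C, this spells C minor in root position.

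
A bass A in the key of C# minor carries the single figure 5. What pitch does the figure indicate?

Counting 4 letter steps above A lands on E; in C# minor, that letter is E.

E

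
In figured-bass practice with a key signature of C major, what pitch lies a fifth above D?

Counting 4 letter steps above D lands on A; in C major, that letter is A.

A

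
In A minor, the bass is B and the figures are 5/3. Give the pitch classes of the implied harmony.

A third above B in this key is D.
A fifth above B in this key is F.
Together with the bass B, this spells B diminished in root position.

B, D, F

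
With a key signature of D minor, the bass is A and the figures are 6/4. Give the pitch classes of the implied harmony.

A, D, F

A fourth above A in this key is D.
A sixth above A in this key is F.
Together with the bass A, this spells D minor in second inversion.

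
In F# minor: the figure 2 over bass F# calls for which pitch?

Counting 1 letter step above F# lands on G; in F# minor, that letter is G#.

G#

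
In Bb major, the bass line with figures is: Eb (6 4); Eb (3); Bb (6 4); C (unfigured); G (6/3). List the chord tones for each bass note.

Eb (6/4): Eb, A, C.
Eb (5/3): Eb, G, Bb.
Bb (6/4): Bb, Eb, G.
C (5/3): C, Eb, G.
G (6/3): G, Bb, Eb.

Eb, A, C | Eb, G, Bb | Bb, Eb, G | C, Eb, G | G, Bb, Eb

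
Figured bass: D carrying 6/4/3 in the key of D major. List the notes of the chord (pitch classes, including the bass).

D, F#, G, B

A third above D in this key is F#.
A fourth above D in this key is G.
A sixth above D in this key is B.
Together with the bass D, this spells G major seventh in second inversion.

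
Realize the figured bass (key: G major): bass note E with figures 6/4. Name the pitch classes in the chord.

E, A, C

A fourth above E in this key is A.
A sixth above E in this key is C.
Together with the bass E, this spells A minor in second inversion.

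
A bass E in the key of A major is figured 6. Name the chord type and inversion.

6 is shorthand for 6/3.
Intervals of 6/3 above the bass form a triad; the bass is the third, so this is first inversion.

triad, first inversion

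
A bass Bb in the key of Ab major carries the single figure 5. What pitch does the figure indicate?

F

Counting 4 letter steps above Bb lands on F; in Ab major, that letter is F.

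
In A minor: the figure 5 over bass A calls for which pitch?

E

Counting 4 letter steps above A lands on E; in A minor, that letter is E.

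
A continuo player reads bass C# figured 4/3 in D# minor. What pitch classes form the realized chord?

C#, E#, F#, A#

The written figures 4/3 are shorthand for 6/4/3: the 6 is implied.
A third above C# in this key is E#.
A fourth above C# in this key is F#.
A sixth above C# in this key is A#.
Together with the bass C#, this spells F# major seventh in second inversion.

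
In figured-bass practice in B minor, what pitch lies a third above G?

B

Counting 2 letter steps above G lands on B; in B minor, that letter is B.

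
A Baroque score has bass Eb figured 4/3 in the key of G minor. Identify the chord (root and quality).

A half-diminished seventh

The figures 4/3 indicate a seventh chord in second inversion.
In second inversion the root lies a fourth above the bass: a fourth above Eb in G minor is A.
The chord tones are Eb, G, A, C, giving A half-diminished seventh.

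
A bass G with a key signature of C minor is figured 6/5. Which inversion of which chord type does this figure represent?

6/5 is shorthand for 6/5/3.
Intervals of 6/5/3 above the bass form a seventh chord; the bass is the third, so this is first inversion.

seventh chord, first inversion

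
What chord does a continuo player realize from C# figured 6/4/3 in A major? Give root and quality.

The figures 6/4/3 indicate a seventh chord in second inversion.
In second inversion the root lies a fourth above the bass: a fourth above C# in A major is F#.
The chord tones are C#, E, F#, A, giving F# minor seventh.

F# minor seventh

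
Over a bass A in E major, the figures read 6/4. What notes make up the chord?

A fourth above A in this key is D#.
A sixth above A in this key is F#.
Together with the bass A, this spells D# diminished in second inversion.

A, D#, F#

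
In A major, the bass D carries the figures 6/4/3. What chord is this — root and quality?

G# half-diminished seventh

The figures 6/4/3 indicate a seventh chord in second inversion.
In second inversion the root lies a fourth above the bass: a fourth above D in A major is G#.
The chord tones are D, F#, G#, B, giving G# half-diminished seventh.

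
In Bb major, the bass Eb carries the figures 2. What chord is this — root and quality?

The figures 2 indicate a seventh chord in third inversion.
In third inversion the root lies a second above the bass: a second above Eb in Bb major is F.
The chord tones are Eb, F, A, C, giving F dominant seventh.

F dominant seventh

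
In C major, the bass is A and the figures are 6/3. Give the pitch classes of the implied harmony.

A third above A in this key is C.
A sixth above A in this key is F.
Together with the bass A, this spells F major in first inversion.

A, C, F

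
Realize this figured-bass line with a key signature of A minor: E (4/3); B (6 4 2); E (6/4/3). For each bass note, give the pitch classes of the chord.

E, G, A, C | B, C, E, G | E, G, A, C

E (6/4/3): E, G, A, C.
B (6/4/2): B, C, E, G.
E (6/4/3): E, G, A, C.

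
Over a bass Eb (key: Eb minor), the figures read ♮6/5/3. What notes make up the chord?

Eb, Gb, Bb, C

A third above Eb in this key is Gb.
A fifth above Eb in this key is Bb.
A sixth above Eb in this key is Cb, made natural (C) by the ♮ figure.
Together with the bass Eb, this spells C half-diminished seventh in first inversion.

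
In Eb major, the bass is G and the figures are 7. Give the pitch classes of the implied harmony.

The written figures 7 are shorthand for 7/5/3: the 5/3 are implied.
A third above G in this key is Bb.
A fifth above G in this key is D.
A seventh above G in this key is F.
Together with the bass G, this spells G minor seventh in root position.

G, Bb, D, F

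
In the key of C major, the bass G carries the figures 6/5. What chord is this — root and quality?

The figures 6/5 indicate a seventh chord in first inversion.
In first inversion the root lies a sixth above the bass: a sixth above G in C major is E.
The chord tones are G, B, D, E, giving E minor seventh.

E minor seventh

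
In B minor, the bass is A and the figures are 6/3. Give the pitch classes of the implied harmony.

A third above A in this key is C#.
A sixth above A in this key is F#.
Together with the bass A, this spells F# minor in first inversion.

A, C#, F#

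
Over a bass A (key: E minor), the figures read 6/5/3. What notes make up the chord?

A third above A in this key is C.
A fifth above A in this key is E.
A sixth above A in this key is F#.
Together with the bass A, this spells F# half-diminished seventh in first inversion.

A, C, E, F#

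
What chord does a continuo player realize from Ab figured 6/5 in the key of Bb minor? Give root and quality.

F minor seventh

The figures 6/5 indicate a seventh chord in first inversion.
In first inversion the root lies a sixth above the bass: a sixth above Ab in Bb minor is F.
The chord tones are Ab, C, Eb, F, giving F minor seventh.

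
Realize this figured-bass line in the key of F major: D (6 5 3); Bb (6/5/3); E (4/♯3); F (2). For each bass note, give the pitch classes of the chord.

D, F, A, Bb | Bb, D, F, G | E, G#, A, C | F, G, Bb, D

D (6/5/3): D, F, A, Bb.
Bb (6/5/3): Bb, D, F, G.
E (6/4/#3): E, G#, A, C.
F (6/4/2): F, G, Bb, D.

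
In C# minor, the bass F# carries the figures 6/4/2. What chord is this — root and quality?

The figures 6/4/2 indicate a seventh chord in third inversion.
In third inversion the root lies a second above the bass: a second above F# in C# minor is G#.
The chord tones are F#, G#, B, D#, giving G# minor seventh.

G# minor seventh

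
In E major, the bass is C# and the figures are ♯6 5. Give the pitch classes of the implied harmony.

The written figures ♯6 5 are shorthand for 6/5/3: the 3 is implied.
A third above C# in this key is E.
A fifth above C# in this key is G#.
A sixth above C# in this key is A, raised to A# by the sharp.
Together with the bass C#, this spells A# half-diminished seventh in first inversion.

C#, E, G#, A#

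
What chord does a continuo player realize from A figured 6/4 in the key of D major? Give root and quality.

D major

The figures 6/4 indicate a triad in second inversion.
In second inversion the root lies a fourth above the bass: a fourth above A in D major is D.
The chord tones are A, D, F#, giving D major.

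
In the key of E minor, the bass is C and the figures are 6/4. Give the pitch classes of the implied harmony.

A fourth above C in this key is F#.
A sixth above C in this key is A.
Together with the bass C, this spells F# diminished in second inversion.

C, F#, A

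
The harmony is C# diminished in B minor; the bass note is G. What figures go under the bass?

6/4

G is the fifth of C# diminished, so the chord is in second inversion.
A triad in second inversion is figured 6/4, conventionally abbreviated 6/4.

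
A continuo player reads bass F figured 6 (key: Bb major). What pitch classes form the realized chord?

F, A, D

The written figures 6 are shorthand for 6/3: the 3 is implied.
A third above F in this key is A.
A sixth above F in this key is D.
Together with the bass F, this spells D minor in first inversion.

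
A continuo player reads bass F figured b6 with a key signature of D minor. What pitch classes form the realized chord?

F, A, Db

The written figures b6 are shorthand for 6/3: the 3 is implied.
A third above F in this key is A.
A sixth above F in this key is D, lowered to Db by the flat.
Together with the bass F, this spells Db augmented in first inversion.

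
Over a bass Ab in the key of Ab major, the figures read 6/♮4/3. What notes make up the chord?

Ab, C, D, F

A third above Ab in this key is C.
A fourth above Ab in this key is Db, made natural (D) by the ♮ figure.
A sixth above Ab in this key is F.
Together with the bass Ab, this spells D half-diminished seventh in second inversion.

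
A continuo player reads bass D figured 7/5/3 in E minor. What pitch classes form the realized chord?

D, F#, A, C

A third above D in this key is F#.
A fifth above D in this key is A.
A seventh above D in this key is C.
Together with the bass D, this spells D dominant seventh in root position.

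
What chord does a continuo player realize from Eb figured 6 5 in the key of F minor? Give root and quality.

C minor seventh

The figures 6 5 indicate a seventh chord in first inversion.
In first inversion the root lies a sixth above the bass: a sixth above Eb in F minor is C.
The chord tones are Eb, G, Bb, C, giving C minor seventh.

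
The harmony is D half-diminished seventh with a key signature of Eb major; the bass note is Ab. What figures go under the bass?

Ab is the fifth of D half-diminished seventh, so the chord is in second inversion.
A seventh chord in second inversion is figured 6/4/3, conventionally abbreviated 4/3.

4/3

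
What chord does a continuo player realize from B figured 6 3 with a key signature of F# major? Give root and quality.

G# minor

The figures 6 3 indicate a triad in first inversion.
In first inversion the root lies a sixth above the bass: a sixth above B in F# major is G#.
The chord tones are B, D#, G#, giving G# minor.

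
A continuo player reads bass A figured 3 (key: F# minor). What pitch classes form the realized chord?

The written figures 3 are shorthand for 5/3: the 5 is implied.
A third above A in this key is C#.
A fifth above A in this key is E.
Together with the bass A, this spells A major in root position.

A, C#, E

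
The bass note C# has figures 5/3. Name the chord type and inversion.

triad, root position

Intervals of 5/3 above the bass form a triad; the bass is the root, so this is root position.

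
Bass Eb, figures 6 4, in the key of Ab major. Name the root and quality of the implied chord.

The figures 6 4 indicate a triad in second inversion.
In second inversion the root lies a fourth above the bass: a fourth above Eb in Ab major is Ab.
The chord tones are Eb, Ab, C, giving Ab major.

Ab major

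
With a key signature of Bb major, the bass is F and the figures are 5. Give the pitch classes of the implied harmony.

F, A, C

The written figures 5 are shorthand for 5/3: the 3 is implied.
A third above F in this key is A.
A fifth above F in this key is C.
Together with the bass F, this spells F major in root position.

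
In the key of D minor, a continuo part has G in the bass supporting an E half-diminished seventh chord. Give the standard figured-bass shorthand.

G is the third of E half-diminished seventh, so the chord is in first inversion.
A seventh chord in first inversion is figured 6/5/3, conventionally abbreviated 6/5.

6/5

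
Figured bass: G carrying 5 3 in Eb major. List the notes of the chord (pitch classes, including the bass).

G, Bb, D

A third above G in this key is Bb.
A fifth above G in this key is D.
Together with the bass G, this spells G minor in root position.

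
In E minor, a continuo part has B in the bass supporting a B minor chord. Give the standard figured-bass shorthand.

B is the root of B minor, so the chord is in root position.
A triad in root position is figured 5/3, conventionally abbreviated (no figures — root-position triad).

no figures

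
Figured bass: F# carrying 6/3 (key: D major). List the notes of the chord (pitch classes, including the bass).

A third above F# in this key is A.
A sixth above F# in this key is D.
Together with the bass F#, this spells D major in first inversion.

F#, A, D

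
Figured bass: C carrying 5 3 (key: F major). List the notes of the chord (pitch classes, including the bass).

A third above C in this key is E.
A fifth above C in this key is G.
Together with the bass C, this spells C major in root position.

C, E, G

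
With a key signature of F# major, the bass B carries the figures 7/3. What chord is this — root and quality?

B major seventh

The figures 7/3 indicate a seventh chord in root position.
In root position the bass is the root, so the root is B.
The chord tones are B, D#, F#, A#, giving B major seventh.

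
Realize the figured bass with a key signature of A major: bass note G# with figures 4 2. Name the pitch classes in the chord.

The written figures 4 2 are shorthand for 6/4/2: the 6 is implied.
A second above G# in this key is A.
A fourth above G# in this key is C#.
A sixth above G# in this key is E.
Together with the bass G#, this spells A major seventh in third inversion.

G#, A, C#, E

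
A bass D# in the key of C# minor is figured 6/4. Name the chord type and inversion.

triad, second inversion

Intervals of 6/4 above the bass form a triad; the bass is the fifth, so this is second inversion.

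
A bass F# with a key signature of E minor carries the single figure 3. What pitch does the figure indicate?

Counting 2 letter steps above F# lands on A; in E minor, that letter is A.

A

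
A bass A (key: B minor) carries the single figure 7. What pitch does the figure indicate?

Counting 6 letter steps above A lands on G; in B minor, that letter is G.

G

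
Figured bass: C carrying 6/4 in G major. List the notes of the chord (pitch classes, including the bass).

A fourth above C in this key is F#.
A sixth above C in this key is A.
Together with the bass C, this spells F# diminished in second inversion.

C, F#, A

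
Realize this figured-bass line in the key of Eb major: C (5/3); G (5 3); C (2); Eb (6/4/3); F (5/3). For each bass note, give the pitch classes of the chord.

C, Eb, G | G, Bb, D | C, D, F, Ab | Eb, G, Ab, C | F, Ab, C

C (5/3): C, Eb, G.
G (5/3): G, Bb, D.
C (6/4/2): C, D, F, Ab.
Eb (6/4/3): Eb, G, Ab, C.
F (5/3): F, Ab, C.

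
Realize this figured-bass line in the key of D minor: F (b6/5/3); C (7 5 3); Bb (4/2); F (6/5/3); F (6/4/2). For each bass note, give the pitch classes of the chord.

F (b6/5/3): F, A, C, Db.
C (7/5/3): C, E, G, Bb.
Bb (6/4/2): Bb, C, E, G.
F (6/5/3): F, A, C, D.
F (6/4/2): F, G, Bb, D.

F, A, C, Db | C, E, G, Bb | Bb, C, E, G | F, A, C, D | F, G, Bb, D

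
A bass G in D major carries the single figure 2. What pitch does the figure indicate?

A

Counting 1 letter step above G lands on A; in D major, that letter is A.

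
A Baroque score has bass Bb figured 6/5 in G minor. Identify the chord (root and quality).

G minor seventh

The figures 6/5 indicate a seventh chord in first inversion.
In first inversion the root lies a sixth above the bass: a sixth above Bb in G minor is G.
The chord tones are Bb, D, F, G, giving G minor seventh.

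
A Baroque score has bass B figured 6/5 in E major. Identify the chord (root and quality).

The figures 6/5 indicate a seventh chord in first inversion.
In first inversion the root lies a sixth above the bass: a sixth above B in E major is G#.
The chord tones are B, D#, F#, G#, giving G# minor seventh.

G# minor seventh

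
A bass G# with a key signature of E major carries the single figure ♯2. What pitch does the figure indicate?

Counting 1 letter step above G# lands on A; in E major, that letter is A.
The #2 figure raises it a semitone, giving A#.

A#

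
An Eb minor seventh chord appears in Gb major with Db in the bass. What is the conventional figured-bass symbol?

4/2

Db is the seventh of Eb minor seventh, so the chord is in third inversion.
A seventh chord in third inversion is figured 6/4/2, conventionally abbreviated 4/2.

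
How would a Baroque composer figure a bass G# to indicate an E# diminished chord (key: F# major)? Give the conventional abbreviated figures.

6

G# is the third of E# diminished, so the chord is in first inversion.
A triad in first inversion is figured 6/3, conventionally abbreviated 6.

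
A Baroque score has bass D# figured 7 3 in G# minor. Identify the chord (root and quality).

The figures 7 3 indicate a seventh chord in root position.
In root position the bass is the root, so the root is D#.
The chord tones are D#, F#, A#, C#, giving D# minor seventh.

D# minor seventh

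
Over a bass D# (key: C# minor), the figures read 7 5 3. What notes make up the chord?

A third above D# in this key is F#.
A fifth above D# in this key is A.
A seventh above D# in this key is C#.
Together with the bass D#, this spells D# half-diminished seventh in root position.

D#, F#, A, C#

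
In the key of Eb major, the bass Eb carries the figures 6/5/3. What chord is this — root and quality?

The figures 6/5/3 indicate a seventh chord in first inversion.
In first inversion the root lies a sixth above the bass: a sixth above Eb in Eb major is C.
The chord tones are Eb, G, Bb, C, giving C minor seventh.

C minor seventh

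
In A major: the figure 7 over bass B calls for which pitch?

A

Counting 6 letter steps above B lands on A; in A major, that letter is A.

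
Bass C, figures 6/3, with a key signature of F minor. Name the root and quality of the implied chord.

Ab major

The figures 6/3 indicate a triad in first inversion.
In first inversion the root lies a sixth above the bass: a sixth above C in F minor is Ab.
The chord tones are C, Eb, Ab, giving Ab major.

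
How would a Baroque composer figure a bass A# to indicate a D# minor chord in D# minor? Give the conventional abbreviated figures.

A# is the fifth of D# minor, so the chord is in second inversion.
A triad in second inversion is figured 6/4, conventionally abbreviated 6/4.

6/4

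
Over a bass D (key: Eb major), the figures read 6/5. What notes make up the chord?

The written figures 6/5 are shorthand for 6/5/3: the 3 is implied.
A third above D in this key is F.
A fifth above D in this key is Ab.
A sixth above D in this key is Bb.
Together with the bass D, this spells Bb dominant seventh in first inversion.

D, F, Ab, Bb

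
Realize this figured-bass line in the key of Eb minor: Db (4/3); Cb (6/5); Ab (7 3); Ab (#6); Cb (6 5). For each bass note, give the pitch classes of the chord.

Db, F, Gb, Bb | Cb, Eb, Gb, Ab | Ab, Cb, Eb, Gb | Ab, Cb, F# | Cb, Eb, Gb, Ab

Db (6/4/3): Db, F, Gb, Bb.
Cb (6/5/3): Cb, Eb, Gb, Ab.
Ab (7/5/3): Ab, Cb, Eb, Gb.
Ab (#6/3): Ab, Cb, F#.
Cb (6/5/3): Cb, Eb, Gb, Ab.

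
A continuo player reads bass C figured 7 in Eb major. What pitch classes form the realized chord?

C, Eb, G, Bb

The written figures 7 are shorthand for 7/5/3: the 5/3 are implied.
A third above C in this key is Eb.
A fifth above C in this key is G.
A seventh above C in this key is Bb.
Together with the bass C, this spells C minor seventh in root position.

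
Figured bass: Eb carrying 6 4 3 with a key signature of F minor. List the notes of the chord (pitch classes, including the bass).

Eb, G, Ab, C

A third above Eb in this key is G.
A fourth above Eb in this key is Ab.
A sixth above Eb in this key is C.
Together with the bass Eb, this spells Ab major seventh in second inversion.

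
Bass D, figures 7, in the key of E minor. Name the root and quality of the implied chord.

D dominant seventh

The figures 7 indicate a seventh chord in root position.
In root position the bass is the root, so the root is D.
The chord tones are D, F#, A, C, giving D dominant seventh.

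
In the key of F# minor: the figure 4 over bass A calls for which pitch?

Counting 3 letter steps above A lands on D; in F# minor, that letter is D.

D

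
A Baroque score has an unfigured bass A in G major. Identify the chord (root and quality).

An unfigured bass indicates a triad in root position.
In root position the bass is the root, so the root is A.
The chord tones are A, C, E, giving A minor.

A minor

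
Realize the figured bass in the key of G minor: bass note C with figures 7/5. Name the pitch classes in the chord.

The written figures 7/5 are shorthand for 7/5/3: the 3 is implied.
A third above C in this key is Eb.
A fifth above C in this key is G.
A seventh above C in this key is Bb.
Together with the bass C, this spells C minor seventh in root position.

C, Eb, G, Bb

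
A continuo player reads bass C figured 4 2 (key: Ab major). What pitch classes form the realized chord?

The written figures 4 2 are shorthand for 6/4/2: the 6 is implied.
A second above C in this key is Db.
A fourth above C in this key is F.
A sixth above C in this key is Ab.
Together with the bass C, this spells Db major seventh in third inversion.

C, Db, F, Ab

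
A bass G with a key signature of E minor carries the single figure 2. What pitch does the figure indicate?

A

Counting 1 letter step above G lands on A; in E minor, that letter is A.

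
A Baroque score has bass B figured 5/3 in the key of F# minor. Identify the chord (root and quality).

The figures 5/3 indicate a triad in root position.
In root position the bass is the root, so the root is B.
The chord tones are B, D, F#, giving B minor.

B minor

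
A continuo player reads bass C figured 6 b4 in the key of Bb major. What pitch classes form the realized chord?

A fourth above C in this key is F, lowered to Fb by the flat.
A sixth above C in this key is A.

C, Fb, A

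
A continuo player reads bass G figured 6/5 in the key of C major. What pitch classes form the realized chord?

G, B, D, E

The written figures 6/5 are shorthand for 6/5/3: the 3 is implied.
A third above G in this key is B.
A fifth above G in this key is D.
A sixth above G in this key is E.
Together with the bass G, this spells E minor seventh in first inversion.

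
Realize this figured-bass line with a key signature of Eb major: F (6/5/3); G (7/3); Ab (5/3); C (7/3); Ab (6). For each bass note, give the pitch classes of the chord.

F, Ab, C, D | G, Bb, D, F | Ab, C, Eb | C, Eb, G, Bb | Ab, C, F

F (6/5/3): F, Ab, C, D.
G (7/5/3): G, Bb, D, F.
Ab (5/3): Ab, C, Eb.
C (7/5/3): C, Eb, G, Bb.
Ab (6/3): Ab, C, F.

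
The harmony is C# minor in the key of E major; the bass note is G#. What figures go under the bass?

G# is the fifth of C# minor, so the chord is in second inversion.
A triad in second inversion is figured 6/4, conventionally abbreviated 6/4.

6/4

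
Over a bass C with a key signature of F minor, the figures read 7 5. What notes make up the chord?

C, Eb, G, Bb

The written figures 7 5 are shorthand for 7/5/3: the 3 is implied.
A third above C in this key is Eb.
A fifth above C in this key is G.
A seventh above C in this key is Bb.
Together with the bass C, this spells C minor seventh in root position.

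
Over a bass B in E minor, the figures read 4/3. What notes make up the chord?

B, D, E, G

The written figures 4/3 are shorthand for 6/4/3: the 6 is implied.
A third above B in this key is D.
A fourth above B in this key is E.
A sixth above B in this key is G.
Together with the bass B, this spells E minor seventh in second inversion.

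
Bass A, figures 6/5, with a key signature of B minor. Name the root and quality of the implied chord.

The figures 6/5 indicate a seventh chord in first inversion.
In first inversion the root lies a sixth above the bass: a sixth above A in B minor is F#.
The chord tones are A, C#, E, F#, giving F# minor seventh.

F# minor seventh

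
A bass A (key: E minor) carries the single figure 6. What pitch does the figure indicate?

F#

Counting 5 letter steps above A lands on F; in E minor, that letter is F#.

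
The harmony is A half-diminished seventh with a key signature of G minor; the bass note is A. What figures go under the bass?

A is the root of A half-diminished seventh, so the chord is in root position.
A seventh chord in root position is figured 7/5/3, conventionally abbreviated 7.

7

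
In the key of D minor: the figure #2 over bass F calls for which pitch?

G#

Counting 1 letter step above F lands on G; in D minor, that letter is G.
The #2 figure raises it a semitone, giving G#.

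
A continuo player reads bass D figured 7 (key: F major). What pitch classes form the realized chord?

D, F, A, C

The written figures 7 are shorthand for 7/5/3: the 5/3 are implied.
A third above D in this key is F.
A fifth above D in this key is A.
A seventh above D in this key is C.
Together with the bass D, this spells D minor seventh in root position.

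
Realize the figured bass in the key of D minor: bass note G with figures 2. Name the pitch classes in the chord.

G, A, C, E

The written figures 2 are shorthand for 6/4/2: the 6/4 are implied.
A second above G in this key is A.
A fourth above G in this key is C.
A sixth above G in this key is E.
Together with the bass G, this spells A minor seventh in third inversion.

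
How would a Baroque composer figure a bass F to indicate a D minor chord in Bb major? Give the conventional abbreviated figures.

F is the third of D minor, so the chord is in first inversion.
A triad in first inversion is figured 6/3, conventionally abbreviated 6.

6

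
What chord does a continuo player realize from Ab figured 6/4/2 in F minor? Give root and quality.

Bb minor seventh

The figures 6/4/2 indicate a seventh chord in third inversion.
In third inversion the root lies a second above the bass: a second above Ab in F minor is Bb.
The chord tones are Ab, Bb, Db, F, giving Bb minor seventh.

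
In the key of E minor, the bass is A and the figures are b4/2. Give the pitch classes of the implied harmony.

The written figures b4/2 are shorthand for 6/4/2: the 6 is implied.
A second above A in this key is B.
A fourth above A in this key is D, lowered to Db by the flat.
A sixth above A in this key is F#.

A, B, Db, F#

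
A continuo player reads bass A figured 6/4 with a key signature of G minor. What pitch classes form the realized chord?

A, D, F

A fourth above A in this key is D.
A sixth above A in this key is F.
Together with the bass A, this spells D minor in second inversion.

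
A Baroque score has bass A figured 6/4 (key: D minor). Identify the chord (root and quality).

D minor

The figures 6/4 indicate a triad in second inversion.
In second inversion the root lies a fourth above the bass: a fourth above A in D minor is D.
The chord tones are A, D, F, giving D minor.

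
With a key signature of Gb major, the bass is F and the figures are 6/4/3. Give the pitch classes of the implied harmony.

A third above F in this key is Ab.
A fourth above F in this key is Bb.
A sixth above F in this key is Db.
Together with the bass F, this spells Bb minor seventh in second inversion.

F, Ab, Bb, Db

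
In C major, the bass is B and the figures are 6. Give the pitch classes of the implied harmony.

B, D, G

The written figures 6 are shorthand for 6/3: the 3 is implied.
A third above B in this key is D.
A sixth above B in this key is G.
Together with the bass B, this spells G major in first inversion.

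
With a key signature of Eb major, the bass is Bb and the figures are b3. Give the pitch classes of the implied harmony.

Bb, Db, F

The written figures b3 are shorthand for 5/3: the 5 is implied.
A third above Bb in this key is D, lowered to Db by the flat.
A fifth above Bb in this key is F.
Together with the bass Bb, this spells Bb minor in root position.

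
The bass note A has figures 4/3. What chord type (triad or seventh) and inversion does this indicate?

4/3 is shorthand for 6/4/3.
Intervals of 6/4/3 above the bass form a seventh chord; the bass is the fifth, so this is second inversion.

seventh chord, second inversion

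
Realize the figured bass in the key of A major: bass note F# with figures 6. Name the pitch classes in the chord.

The written figures 6 are shorthand for 6/3: the 3 is implied.
A third above F# in this key is A.
A sixth above F# in this key is D.
Together with the bass F#, this spells D major in first inversion.

F#, A, D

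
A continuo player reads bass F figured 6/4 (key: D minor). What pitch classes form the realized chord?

F, Bb, D

A fourth above F in this key is Bb.
A sixth above F in this key is D.
Together with the bass F, this spells Bb major in second inversion.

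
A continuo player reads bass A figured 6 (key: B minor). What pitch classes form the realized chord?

The written figures 6 are shorthand for 6/3: the 3 is implied.
A third above A in this key is C#.
A sixth above A in this key is F#.
Together with the bass A, this spells F# minor in first inversion.

A, C#, F#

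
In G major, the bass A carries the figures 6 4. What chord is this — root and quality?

D major

The figures 6 4 indicate a triad in second inversion.
In second inversion the root lies a fourth above the bass: a fourth above A in G major is D.
The chord tones are A, D, F#, giving D major.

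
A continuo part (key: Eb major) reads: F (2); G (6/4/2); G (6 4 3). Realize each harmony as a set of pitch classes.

F (6/4/2): F, G, Bb, D.
G (6/4/2): G, Ab, C, Eb.
G (6/4/3): G, Bb, C, Eb.

F, G, Bb, D | G, Ab, C, Eb | G, Bb, C, Eb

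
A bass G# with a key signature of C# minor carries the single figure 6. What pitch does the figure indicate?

Counting 5 letter steps above G# lands on E; in C# minor, that letter is E.

E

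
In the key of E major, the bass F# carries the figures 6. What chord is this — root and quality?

D# diminished

The figures 6 indicate a triad in first inversion.
In first inversion the root lies a sixth above the bass: a sixth above F# in E major is D#.
The chord tones are F#, A, D#, giving D# diminished.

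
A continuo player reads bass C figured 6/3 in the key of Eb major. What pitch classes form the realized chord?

A third above C in this key is Eb.
A sixth above C in this key is Ab.
Together with the bass C, this spells Ab major in first inversion.

C, Eb, Ab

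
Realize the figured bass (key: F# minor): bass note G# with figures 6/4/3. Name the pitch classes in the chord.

A third above G# in this key is B.
A fourth above G# in this key is C#.
A sixth above G# in this key is E.
Together with the bass G#, this spells C# minor seventh in second inversion.

G#, B, C#, E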